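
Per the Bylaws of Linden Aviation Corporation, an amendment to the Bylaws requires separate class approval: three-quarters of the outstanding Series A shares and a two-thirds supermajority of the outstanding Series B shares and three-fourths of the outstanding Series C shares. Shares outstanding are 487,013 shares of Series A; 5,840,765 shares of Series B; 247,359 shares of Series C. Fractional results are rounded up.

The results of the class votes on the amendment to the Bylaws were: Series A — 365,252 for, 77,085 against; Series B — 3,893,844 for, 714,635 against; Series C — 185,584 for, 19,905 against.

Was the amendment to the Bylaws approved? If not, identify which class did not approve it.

Not approved — the Series A shares did not give the required vote.

Series A: 3/4 of 487013 = 365259.75, rounded up to 365260; 365,260 required, 365,252 in favor — not approved.
Series B: 2/3 of 5840765 = 3893843.33, rounded up to 3893844; 3,893,844 required, 3,893,844 in favor — approved.
Series C: 3/4 of 247359 = 185519.25, rounded up to 185520; 185,520 required, 185,584 in favor — approved.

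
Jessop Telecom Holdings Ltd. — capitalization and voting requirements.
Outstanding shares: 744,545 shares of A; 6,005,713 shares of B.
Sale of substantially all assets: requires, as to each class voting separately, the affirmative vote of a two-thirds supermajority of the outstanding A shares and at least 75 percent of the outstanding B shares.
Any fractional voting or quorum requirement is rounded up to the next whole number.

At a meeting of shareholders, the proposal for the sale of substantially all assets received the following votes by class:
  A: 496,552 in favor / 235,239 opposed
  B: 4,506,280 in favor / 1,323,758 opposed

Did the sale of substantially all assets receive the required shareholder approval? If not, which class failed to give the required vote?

Approved — every class gave the required vote.

A: 2/3 of 744545 = 496363.33, rounded up to 496364; 496,364 required, 496,552 in favor — approved.
B: 3/4 of 6005713 = 4504284.75, rounded up to 4504285; 4,504,285 required, 4,506,280 in favor — approved.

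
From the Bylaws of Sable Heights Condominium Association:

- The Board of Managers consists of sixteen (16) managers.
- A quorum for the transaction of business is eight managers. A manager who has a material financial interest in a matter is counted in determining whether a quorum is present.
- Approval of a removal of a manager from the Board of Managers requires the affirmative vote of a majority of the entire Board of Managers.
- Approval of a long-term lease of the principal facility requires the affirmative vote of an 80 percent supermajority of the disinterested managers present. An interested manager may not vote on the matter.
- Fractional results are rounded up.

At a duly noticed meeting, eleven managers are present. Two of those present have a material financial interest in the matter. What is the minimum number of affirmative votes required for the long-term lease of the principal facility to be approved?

The long-term lease of the principal facility requires four-fifths of the disinterested managers present (11 − 2 = 9).
4/5 of 9 = 7.20, rounded up to 8.

8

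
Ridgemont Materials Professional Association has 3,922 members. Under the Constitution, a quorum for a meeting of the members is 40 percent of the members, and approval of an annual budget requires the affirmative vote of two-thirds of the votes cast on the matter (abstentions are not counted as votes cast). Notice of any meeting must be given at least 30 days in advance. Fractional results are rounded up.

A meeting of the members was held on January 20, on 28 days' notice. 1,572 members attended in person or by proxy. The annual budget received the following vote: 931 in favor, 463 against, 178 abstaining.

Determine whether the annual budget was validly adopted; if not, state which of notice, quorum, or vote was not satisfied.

Invalid — notice requirement not satisfied.

Notice: 28 days given; 30 required. Not satisfied.
Quorum: 40% of 3,922 = 1,568.80, rounded up to 1,569; 1,572 present. Satisfied.
Vote: requires two-thirds of the votes cast (1,572 − 178 abstaining = 1,394); 2/3 of 1394 = 929.33, rounded up to 930, so 930 needed; 931 in favor. Satisfied.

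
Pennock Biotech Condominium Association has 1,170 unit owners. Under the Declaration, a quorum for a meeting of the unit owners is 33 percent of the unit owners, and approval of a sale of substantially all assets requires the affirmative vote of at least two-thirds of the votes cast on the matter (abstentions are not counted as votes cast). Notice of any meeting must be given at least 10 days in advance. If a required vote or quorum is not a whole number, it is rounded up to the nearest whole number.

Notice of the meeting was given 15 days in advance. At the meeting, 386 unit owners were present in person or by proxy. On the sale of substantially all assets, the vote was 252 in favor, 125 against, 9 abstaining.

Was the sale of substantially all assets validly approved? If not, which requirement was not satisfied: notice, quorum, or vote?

Invalid — quorum requirement not satisfied.

Notice: 15 days given; 10 required. Satisfied.
Quorum: 33% of 1,170 = 386.10, rounded up to 387; 386 present. Not satisfied.
Vote: requires two-thirds of the votes cast (386 − 9 abstaining = 377); 2/3 of 377 = 251.33, rounded up to 252, so 252 needed; 252 in favor. Satisfied.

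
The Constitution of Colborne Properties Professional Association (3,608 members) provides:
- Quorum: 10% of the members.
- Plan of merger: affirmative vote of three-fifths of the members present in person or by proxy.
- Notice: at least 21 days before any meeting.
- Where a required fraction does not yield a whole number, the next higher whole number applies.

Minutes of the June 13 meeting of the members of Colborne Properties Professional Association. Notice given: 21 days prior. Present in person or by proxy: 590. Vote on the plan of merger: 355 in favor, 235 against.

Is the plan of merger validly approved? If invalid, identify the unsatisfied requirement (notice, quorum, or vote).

Notice: 21 days given; 21 required. Satisfied.
Quorum: 10% of 3,608 = 360.80, rounded up to 361; 590 present. Satisfied.
Vote: requires three-fifths of those present (590); 3/5 of 590 = 354, so 354 needed; 355 in favor. Satisfied.

Valid — all requirements satisfied.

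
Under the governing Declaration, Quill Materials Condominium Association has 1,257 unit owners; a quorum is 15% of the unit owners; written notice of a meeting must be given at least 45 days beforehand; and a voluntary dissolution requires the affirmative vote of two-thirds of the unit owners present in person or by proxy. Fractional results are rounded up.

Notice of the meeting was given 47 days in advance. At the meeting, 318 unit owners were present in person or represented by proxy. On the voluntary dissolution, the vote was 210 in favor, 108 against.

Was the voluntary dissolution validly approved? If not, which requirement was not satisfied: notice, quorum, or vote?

Notice: 47 days given; 45 required. Satisfied.
Quorum: 15% of 1,257 = 188.55, rounded up to 189; 318 present. Satisfied.
Vote: requires two-thirds of those present (318); 2/3 of 318 = 212, so 212 needed; 210 in favor. Not satisfied.

Invalid — vote requirement not satisfied.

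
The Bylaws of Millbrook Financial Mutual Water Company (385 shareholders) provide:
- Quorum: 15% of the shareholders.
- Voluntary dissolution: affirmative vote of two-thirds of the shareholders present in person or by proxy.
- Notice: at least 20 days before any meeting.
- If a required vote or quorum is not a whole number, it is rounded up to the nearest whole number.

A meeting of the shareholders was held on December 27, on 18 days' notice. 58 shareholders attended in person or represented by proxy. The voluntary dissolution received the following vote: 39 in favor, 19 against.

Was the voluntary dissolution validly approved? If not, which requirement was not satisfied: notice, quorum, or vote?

Notice: 18 days given; 20 required. Not satisfied.
Quorum: 15% of 385 = 57.75, rounded up to 58; 58 present. Satisfied.
Vote: requires two-thirds of those present (58); 2/3 of 58 = 38.67, rounded up to 39, so 39 needed; 39 in favor. Satisfied.

Invalid — notice requirement not satisfied.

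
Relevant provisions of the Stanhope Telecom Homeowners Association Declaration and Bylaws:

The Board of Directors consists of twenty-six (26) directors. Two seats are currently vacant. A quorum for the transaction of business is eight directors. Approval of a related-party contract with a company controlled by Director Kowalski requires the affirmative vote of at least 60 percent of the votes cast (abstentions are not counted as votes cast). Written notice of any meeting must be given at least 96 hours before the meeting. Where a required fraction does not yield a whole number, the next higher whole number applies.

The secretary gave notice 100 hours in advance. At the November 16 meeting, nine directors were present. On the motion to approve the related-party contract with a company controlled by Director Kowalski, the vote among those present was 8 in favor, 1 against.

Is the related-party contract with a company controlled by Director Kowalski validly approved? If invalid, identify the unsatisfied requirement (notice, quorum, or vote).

Valid — all requirements satisfied.

Notice: 100 hours given; 96 required (100 ≥ 96). Satisfied.
Quorum: 9 present; quorum is 8. Satisfied.
Vote: the related-party contract with a company controlled by Director Kowalski requires three-fifths of the votes cast (9). 3/5 of 9 = 5.40, rounded up to 6, so 6 affirmative votes are needed; 8 voted in favor. Satisfied.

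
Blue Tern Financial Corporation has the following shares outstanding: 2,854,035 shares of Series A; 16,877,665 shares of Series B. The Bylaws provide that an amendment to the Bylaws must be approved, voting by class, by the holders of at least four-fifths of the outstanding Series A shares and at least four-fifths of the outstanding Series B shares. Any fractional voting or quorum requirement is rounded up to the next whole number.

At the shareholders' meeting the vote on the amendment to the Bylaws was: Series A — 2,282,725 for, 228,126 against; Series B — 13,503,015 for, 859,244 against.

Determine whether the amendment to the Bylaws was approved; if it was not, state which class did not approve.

Series A: 4/5 of 2854035 = 2283228; 2,283,228 required, 2,282,725 in favor — not approved.
Series B: 4/5 of 16877665 = 13502132; 13,502,132 required, 13,503,015 in favor — approved.

Not approved — the Series A shares did not give the required vote.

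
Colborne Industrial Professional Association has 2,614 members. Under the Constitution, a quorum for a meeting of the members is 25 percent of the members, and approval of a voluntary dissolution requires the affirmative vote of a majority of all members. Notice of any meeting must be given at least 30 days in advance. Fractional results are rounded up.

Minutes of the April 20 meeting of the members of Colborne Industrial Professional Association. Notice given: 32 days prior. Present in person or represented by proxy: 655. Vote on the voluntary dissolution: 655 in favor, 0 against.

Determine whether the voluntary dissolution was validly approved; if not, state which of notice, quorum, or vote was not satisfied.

Notice: 32 days given; 30 required. Satisfied.
Quorum: 25% of 2,614 = 653.50, rounded up to 654; 655 present. Satisfied.
Vote: requires a majority of all members (2,614); a majority of 2614 is 1308, so 1,308 needed; 655 in favor. Not satisfied.

Invalid — vote requirement not satisfied.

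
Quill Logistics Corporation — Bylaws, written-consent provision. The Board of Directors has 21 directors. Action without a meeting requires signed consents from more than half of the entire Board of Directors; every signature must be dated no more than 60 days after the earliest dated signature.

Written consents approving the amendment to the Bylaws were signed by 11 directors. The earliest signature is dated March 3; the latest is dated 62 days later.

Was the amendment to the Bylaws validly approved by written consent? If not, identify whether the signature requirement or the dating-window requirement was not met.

Signatures required: more than half of 21 — a majority of 21 is 11, so 11 needed; 11 signed. Sufficient.
Dating window: the latest signature is 62 days after the earliest; the limit is 60 days. Outside the window.

Not effective — dating-window requirement not satisfied.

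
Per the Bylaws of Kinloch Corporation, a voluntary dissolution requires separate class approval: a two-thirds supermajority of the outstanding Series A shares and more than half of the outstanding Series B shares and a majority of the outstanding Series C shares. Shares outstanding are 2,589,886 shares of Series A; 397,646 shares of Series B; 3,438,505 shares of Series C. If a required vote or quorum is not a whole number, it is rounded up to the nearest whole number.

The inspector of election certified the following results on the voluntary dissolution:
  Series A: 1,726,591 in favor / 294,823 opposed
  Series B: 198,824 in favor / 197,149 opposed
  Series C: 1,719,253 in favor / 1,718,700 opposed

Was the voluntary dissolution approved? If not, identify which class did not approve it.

Series A: 2/3 of 2589886 = 1726590.67, rounded up to 1726591; 1,726,591 required, 1,726,591 in favor — approved.
Series B: a majority of 397646 is 198824; 198,824 required, 198,824 in favor — approved.
Series C: a majority of 3438505 is 1719253; 1,719,253 required, 1,719,253 in favor — approved.

Approved — every class gave the required vote.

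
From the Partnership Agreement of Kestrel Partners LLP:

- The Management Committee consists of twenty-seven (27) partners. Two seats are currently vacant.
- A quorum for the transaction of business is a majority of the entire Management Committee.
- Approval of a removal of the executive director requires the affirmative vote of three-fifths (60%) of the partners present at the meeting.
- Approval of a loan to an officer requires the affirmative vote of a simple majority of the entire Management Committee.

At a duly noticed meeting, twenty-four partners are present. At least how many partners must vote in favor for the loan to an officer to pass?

14

The loan to an officer requires a majority of the entire Management Committee (27).
A majority of 27 is 14.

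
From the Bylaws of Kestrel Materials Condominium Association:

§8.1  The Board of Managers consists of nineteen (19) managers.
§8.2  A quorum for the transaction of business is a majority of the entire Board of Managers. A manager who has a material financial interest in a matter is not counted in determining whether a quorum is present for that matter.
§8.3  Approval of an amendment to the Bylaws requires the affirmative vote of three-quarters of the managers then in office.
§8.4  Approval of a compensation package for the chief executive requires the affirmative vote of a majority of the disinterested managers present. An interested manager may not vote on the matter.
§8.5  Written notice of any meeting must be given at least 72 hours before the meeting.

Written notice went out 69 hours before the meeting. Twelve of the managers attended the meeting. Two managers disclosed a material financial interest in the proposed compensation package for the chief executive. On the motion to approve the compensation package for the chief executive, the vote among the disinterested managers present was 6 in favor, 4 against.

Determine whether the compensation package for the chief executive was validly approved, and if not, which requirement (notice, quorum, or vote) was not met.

Invalid — notice requirement not satisfied.

Notice: 69 hours given; 72 required (69 < 72). Not satisfied.
Quorum: 12 present, but the 2 interested managers do not count, leaving 10. Quorum is 10. Satisfied.
Vote: the compensation package for the chief executive requires a majority of the disinterested managers present (12 − 2 = 10). A majority of 10 is 6, so 6 affirmative votes are needed; 6 voted in favor. Satisfied.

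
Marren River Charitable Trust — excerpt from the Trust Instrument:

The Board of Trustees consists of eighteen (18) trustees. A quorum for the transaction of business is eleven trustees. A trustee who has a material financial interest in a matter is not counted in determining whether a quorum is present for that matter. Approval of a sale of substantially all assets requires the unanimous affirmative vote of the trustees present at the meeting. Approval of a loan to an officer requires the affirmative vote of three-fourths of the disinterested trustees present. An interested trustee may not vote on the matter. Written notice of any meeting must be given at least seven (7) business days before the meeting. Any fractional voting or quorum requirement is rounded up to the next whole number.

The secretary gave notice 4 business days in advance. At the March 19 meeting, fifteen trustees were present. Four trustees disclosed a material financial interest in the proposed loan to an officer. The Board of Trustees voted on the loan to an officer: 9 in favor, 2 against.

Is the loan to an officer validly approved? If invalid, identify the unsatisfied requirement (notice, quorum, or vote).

Invalid — notice requirement not satisfied.

Notice: 4 business days given; 7 required (4 < 7). Not satisfied.
Quorum: 15 present, but the 4 interested trustees do not count, leaving 11. Quorum is 11. Satisfied.
Vote: the loan to an officer requires three-fourths of the disinterested trustees present (15 − 4 = 11). 3/4 of 11 = 8.25, rounded up to 9, so 9 affirmative votes are needed; 9 voted in favor. Satisfied.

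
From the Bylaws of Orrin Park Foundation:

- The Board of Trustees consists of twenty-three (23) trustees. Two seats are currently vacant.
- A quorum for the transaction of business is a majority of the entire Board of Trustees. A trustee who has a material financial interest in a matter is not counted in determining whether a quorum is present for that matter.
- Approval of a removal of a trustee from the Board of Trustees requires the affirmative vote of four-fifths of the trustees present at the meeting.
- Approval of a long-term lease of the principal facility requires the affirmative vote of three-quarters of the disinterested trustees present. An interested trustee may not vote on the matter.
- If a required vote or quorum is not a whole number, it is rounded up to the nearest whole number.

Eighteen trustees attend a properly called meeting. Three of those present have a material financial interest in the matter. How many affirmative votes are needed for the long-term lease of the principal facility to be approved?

12

The long-term lease of the principal facility requires three-fourths of the disinterested trustees present (18 − 3 = 15).
3/4 of 15 = 11.25, rounded up to 12.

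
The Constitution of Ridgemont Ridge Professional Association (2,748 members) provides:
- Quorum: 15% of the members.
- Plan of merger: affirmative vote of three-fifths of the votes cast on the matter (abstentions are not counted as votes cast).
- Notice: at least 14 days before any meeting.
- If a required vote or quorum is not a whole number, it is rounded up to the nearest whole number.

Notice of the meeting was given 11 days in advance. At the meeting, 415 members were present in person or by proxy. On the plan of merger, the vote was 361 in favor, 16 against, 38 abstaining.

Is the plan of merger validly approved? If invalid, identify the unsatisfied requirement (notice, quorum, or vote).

Invalid — notice requirement not satisfied.

Notice: 11 days given; 14 required. Not satisfied.
Quorum: 15% of 2,748 = 412.20, rounded up to 413; 415 present. Satisfied.
Vote: requires three-fifths of the votes cast (415 − 38 abstaining = 377); 3/5 of 377 = 226.20, rounded up to 227, so 227 needed; 361 in favor. Satisfied.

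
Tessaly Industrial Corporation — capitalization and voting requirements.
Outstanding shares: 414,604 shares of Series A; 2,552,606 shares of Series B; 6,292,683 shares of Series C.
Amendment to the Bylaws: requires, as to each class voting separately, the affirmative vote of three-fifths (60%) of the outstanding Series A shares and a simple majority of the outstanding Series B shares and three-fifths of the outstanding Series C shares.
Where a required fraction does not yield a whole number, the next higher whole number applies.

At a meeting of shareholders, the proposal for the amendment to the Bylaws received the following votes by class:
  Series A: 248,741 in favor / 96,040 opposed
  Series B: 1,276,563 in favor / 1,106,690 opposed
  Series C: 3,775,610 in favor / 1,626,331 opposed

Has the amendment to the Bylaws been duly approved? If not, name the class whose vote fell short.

Not approved — the Series A shares did not give the required vote.

Series A: 3/5 of 414604 = 248762.40, rounded up to 248763; 248,763 required, 248,741 in favor — not approved.
Series B: a majority of 2552606 is 1276304; 1,276,304 required, 1,276,563 in favor — approved.
Series C: 3/5 of 6292683 = 3775609.80, rounded up to 3775610; 3,775,610 required, 3,775,610 in favor — approved.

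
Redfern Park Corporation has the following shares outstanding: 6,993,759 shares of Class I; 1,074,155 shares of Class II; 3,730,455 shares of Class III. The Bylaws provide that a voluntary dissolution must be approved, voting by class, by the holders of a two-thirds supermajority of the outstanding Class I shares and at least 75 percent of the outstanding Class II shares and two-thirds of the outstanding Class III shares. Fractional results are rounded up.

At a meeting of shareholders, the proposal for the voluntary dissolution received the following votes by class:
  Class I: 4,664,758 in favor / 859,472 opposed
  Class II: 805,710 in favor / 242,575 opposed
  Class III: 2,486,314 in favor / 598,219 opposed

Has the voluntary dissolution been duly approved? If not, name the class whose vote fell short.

Not approved — the Class III shares did not give the required vote.

Class I: 2/3 of 6993759 = 4662506; 4,662,506 required, 4,664,758 in favor — approved.
Class II: 3/4 of 1074155 = 805616.25, rounded up to 805617; 805,617 required, 805,710 in favor — approved.
Class III: 2/3 of 3730455 = 2486970; 2,486,970 required, 2,486,314 in favor — not approved.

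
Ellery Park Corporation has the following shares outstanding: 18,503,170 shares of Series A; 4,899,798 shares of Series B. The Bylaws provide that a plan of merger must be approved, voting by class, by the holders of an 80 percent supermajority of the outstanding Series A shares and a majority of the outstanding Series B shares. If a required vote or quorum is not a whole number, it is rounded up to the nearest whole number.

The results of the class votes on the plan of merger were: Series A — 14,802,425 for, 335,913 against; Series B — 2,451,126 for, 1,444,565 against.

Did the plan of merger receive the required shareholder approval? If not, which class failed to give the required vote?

Not approved — the Series A shares did not give the required vote.

Series A: 4/5 of 18503170 = 14802536; 14,802,536 required, 14,802,425 in favor — not approved.
Series B: a majority of 4899798 is 2449900; 2,449,900 required, 2,451,126 in favor — approved.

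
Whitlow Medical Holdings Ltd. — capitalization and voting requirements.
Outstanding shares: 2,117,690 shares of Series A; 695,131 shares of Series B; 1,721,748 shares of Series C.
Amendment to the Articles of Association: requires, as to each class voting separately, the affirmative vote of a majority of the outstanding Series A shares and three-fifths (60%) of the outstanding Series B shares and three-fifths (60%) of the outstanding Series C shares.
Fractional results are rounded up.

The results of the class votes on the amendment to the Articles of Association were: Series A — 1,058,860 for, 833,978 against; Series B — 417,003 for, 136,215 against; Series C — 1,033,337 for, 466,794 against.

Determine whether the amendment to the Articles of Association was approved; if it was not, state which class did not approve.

Not approved — the Series B shares did not give the required vote.

Series A: a majority of 2117690 is 1058846; 1,058,846 required, 1,058,860 in favor — approved.
Series B: 3/5 of 695131 = 417078.60, rounded up to 417079; 417,079 required, 417,003 in favor — not approved.
Series C: 3/5 of 1721748 = 1033048.80, rounded up to 1033049; 1,033,049 required, 1,033,337 in favor — approved.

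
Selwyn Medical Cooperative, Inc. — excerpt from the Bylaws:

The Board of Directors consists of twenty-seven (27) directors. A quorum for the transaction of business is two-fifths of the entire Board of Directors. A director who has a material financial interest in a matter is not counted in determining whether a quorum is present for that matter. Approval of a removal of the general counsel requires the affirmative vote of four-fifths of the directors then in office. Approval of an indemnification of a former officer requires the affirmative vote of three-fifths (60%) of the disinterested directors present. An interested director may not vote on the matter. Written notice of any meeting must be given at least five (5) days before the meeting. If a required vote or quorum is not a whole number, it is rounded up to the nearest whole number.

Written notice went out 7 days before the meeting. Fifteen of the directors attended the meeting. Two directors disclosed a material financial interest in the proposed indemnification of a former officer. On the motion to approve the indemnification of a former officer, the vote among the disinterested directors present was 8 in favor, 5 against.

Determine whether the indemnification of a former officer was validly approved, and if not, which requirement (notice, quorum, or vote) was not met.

Valid — all requirements satisfied.

Notice: 7 days given; 5 required (7 ≥ 5). Satisfied.
Quorum: 15 present, but the 2 interested directors do not count, leaving 13. Quorum is 11. Satisfied.
Vote: the indemnification of a former officer requires three-fifths of the disinterested directors present (15 − 2 = 13). 3/5 of 13 = 7.80, rounded up to 8, so 8 affirmative votes are needed; 8 voted in favor. Satisfied.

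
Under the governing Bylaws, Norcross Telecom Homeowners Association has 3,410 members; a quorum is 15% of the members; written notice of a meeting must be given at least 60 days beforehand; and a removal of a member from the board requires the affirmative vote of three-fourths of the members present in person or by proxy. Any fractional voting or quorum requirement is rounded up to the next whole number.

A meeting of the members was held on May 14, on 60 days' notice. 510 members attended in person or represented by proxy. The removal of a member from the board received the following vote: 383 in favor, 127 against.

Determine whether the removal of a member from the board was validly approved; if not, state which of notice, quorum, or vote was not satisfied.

Invalid — quorum requirement not satisfied.

Notice: 60 days given; 60 required. Satisfied.
Quorum: 15% of 3,410 = 511.50, rounded up to 512; 510 present. Not satisfied.
Vote: requires three-fourths of those present (510); 3/4 of 510 = 382.50, rounded up to 383, so 383 needed; 383 in favor. Satisfied.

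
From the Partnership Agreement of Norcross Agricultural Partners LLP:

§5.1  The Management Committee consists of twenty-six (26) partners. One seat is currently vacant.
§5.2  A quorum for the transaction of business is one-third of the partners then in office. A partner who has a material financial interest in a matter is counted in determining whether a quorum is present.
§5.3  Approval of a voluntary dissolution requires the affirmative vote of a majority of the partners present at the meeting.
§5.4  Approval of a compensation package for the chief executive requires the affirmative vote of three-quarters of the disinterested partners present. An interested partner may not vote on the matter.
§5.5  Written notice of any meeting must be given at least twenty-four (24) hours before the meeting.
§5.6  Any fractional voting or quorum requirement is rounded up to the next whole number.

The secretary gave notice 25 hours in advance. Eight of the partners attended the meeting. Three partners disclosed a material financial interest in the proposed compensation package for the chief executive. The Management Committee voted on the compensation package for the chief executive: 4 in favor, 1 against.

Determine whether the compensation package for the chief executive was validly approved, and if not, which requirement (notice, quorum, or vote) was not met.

Invalid — quorum requirement not satisfied.

Notice: 25 hours given; 24 required (25 ≥ 24). Satisfied.
Quorum: 8 present (interested partners count toward quorum); quorum is 9. Not satisfied.
Vote: the compensation package for the chief executive requires three-fourths of the disinterested partners present (8 − 3 = 5). 3/4 of 5 = 3.75, rounded up to 4, so 4 affirmative votes are needed; 4 voted in favor. Satisfied. (Moot — without a quorum no business can be validly transacted.)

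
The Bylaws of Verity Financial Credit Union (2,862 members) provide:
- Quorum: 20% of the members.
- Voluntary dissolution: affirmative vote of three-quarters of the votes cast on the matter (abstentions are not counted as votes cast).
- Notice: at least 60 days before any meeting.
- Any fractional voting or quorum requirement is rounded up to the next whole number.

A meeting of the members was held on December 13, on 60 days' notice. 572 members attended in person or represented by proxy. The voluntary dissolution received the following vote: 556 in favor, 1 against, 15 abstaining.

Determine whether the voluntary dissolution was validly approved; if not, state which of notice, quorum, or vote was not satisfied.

Invalid — quorum requirement not satisfied.

Notice: 60 days given; 60 required. Satisfied.
Quorum: 20% of 2,862 = 572.40, rounded up to 573; 572 present. Not satisfied.
Vote: requires three-fourths of the votes cast (572 − 15 abstaining = 557); 3/4 of 557 = 417.75, rounded up to 418, so 418 needed; 556 in favor. Satisfied.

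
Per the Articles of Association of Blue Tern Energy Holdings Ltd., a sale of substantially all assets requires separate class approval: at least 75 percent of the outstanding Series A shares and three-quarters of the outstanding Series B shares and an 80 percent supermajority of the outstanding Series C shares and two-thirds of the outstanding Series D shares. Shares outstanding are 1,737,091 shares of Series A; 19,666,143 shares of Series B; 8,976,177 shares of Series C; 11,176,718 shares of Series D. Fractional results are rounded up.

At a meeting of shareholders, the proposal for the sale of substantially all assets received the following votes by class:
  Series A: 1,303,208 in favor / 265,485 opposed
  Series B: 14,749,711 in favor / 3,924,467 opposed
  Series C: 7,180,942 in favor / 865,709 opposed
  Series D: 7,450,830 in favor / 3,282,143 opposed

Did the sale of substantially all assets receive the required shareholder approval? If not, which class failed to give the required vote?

Not approved — the Series D shares did not give the required vote.

Series A: 3/4 of 1737091 = 1302818.25, rounded up to 1302819; 1,302,819 required, 1,303,208 in favor — approved.
Series B: 3/4 of 19666143 = 14749607.25, rounded up to 14749608; 14,749,608 required, 14,749,711 in favor — approved.
Series C: 4/5 of 8976177 = 7180941.60, rounded up to 7180942; 7,180,942 required, 7,180,942 in favor — approved.
Series D: 2/3 of 11176718 = 7451145.33, rounded up to 7451146; 7,451,146 required, 7,450,830 in favor — not approved.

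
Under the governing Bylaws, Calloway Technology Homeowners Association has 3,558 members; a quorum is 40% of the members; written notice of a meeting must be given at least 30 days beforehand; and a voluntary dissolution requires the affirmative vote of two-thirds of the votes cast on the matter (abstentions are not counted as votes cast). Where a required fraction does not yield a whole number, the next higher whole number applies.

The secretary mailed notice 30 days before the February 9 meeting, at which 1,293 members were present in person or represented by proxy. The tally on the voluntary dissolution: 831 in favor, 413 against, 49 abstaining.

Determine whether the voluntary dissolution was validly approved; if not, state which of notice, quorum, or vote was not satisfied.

Invalid — quorum requirement not satisfied.

Notice: 30 days given; 30 required. Satisfied.
Quorum: 40% of 3,558 = 1,423.20, rounded up to 1,424; 1,293 present. Not satisfied.
Vote: requires two-thirds of the votes cast (1,293 − 49 abstaining = 1,244); 2/3 of 1244 = 829.33, rounded up to 830, so 830 needed; 831 in favor. Satisfied.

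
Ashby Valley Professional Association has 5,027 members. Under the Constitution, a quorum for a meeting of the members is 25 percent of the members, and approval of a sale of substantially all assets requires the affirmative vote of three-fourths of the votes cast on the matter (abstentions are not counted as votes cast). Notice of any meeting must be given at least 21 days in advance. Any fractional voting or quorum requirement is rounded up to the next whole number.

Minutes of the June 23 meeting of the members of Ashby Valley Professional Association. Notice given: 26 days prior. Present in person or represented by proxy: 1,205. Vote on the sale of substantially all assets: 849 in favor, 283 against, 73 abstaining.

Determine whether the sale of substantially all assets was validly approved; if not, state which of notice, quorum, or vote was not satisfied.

Notice: 26 days given; 21 required. Satisfied.
Quorum: 25% of 5,027 = 1,256.75, rounded up to 1,257; 1,205 present. Not satisfied.
Vote: requires three-fourths of the votes cast (1,205 − 73 abstaining = 1,132); 3/4 of 1132 = 849, so 849 needed; 849 in favor. Satisfied.

Invalid — quorum requirement not satisfied.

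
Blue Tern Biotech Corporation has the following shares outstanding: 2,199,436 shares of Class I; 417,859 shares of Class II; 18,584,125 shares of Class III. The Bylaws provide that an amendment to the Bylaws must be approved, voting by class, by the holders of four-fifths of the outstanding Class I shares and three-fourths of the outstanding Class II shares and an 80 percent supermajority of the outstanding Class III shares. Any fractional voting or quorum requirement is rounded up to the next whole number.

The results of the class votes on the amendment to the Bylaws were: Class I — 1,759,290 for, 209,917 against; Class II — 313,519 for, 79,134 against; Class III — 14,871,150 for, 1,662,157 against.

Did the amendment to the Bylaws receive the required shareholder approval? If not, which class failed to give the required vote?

Class I: 4/5 of 2199436 = 1759548.80, rounded up to 1759549; 1,759,549 required, 1,759,290 in favor — not approved.
Class II: 3/4 of 417859 = 313394.25, rounded up to 313395; 313,395 required, 313,519 in favor — approved.
Class III: 4/5 of 18584125 = 14867300; 14,867,300 required, 14,871,150 in favor — approved.

Not approved — the Class I shares did not give the required vote.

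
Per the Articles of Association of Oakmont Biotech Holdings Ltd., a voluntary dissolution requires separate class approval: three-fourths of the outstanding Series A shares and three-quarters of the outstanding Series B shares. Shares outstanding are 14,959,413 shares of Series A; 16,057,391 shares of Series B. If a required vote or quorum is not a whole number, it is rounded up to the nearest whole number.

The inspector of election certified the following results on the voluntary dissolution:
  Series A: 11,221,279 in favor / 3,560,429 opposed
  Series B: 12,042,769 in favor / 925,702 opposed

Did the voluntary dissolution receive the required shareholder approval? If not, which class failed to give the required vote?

Series A: 3/4 of 14959413 = 11219559.75, rounded up to 11219560; 11,219,560 required, 11,221,279 in favor — approved.
Series B: 3/4 of 16057391 = 12043043.25, rounded up to 12043044; 12,043,044 required, 12,042,769 in favor — not approved.

Not approved — the Series B shares did not give the required vote.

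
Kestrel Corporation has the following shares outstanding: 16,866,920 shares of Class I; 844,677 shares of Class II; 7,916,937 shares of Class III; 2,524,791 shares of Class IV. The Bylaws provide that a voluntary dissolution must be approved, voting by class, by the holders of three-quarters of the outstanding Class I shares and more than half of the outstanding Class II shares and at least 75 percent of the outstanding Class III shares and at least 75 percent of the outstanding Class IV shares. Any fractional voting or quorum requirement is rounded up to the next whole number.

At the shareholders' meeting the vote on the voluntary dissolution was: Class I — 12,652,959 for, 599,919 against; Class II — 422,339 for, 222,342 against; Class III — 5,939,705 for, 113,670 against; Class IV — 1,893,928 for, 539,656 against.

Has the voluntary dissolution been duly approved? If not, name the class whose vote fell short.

Approved — every class gave the required vote.

Class I: 3/4 of 16866920 = 12650190; 12,650,190 required, 12,652,959 in favor — approved.
Class II: a majority of 844677 is 422339; 422,339 required, 422,339 in favor — approved.
Class III: 3/4 of 7916937 = 5937702.75, rounded up to 5937703; 5,937,703 required, 5,939,705 in favor — approved.
Class IV: 3/4 of 2524791 = 1893593.25, rounded up to 1893594; 1,893,594 required, 1,893,928 in favor — approved.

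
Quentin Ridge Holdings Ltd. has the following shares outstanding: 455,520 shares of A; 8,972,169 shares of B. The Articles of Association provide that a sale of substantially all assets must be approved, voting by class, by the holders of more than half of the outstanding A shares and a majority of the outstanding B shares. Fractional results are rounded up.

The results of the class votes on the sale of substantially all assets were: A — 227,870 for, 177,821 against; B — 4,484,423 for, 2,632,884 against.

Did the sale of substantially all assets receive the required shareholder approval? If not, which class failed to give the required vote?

Not approved — the B shares did not give the required vote.

A: a majority of 455520 is 227761; 227,761 required, 227,870 in favor — approved.
B: a majority of 8972169 is 4486085; 4,486,085 required, 4,484,423 in favor — not approved.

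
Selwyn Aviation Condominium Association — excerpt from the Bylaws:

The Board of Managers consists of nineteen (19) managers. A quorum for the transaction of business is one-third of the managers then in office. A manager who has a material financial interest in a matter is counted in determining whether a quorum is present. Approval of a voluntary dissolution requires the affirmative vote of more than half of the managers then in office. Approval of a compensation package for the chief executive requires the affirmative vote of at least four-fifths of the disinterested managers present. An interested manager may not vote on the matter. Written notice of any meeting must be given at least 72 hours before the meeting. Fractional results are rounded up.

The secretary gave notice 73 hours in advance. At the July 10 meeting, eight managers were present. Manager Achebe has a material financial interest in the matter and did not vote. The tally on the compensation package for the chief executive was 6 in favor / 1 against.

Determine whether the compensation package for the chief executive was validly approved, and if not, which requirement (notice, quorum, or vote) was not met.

Valid — all requirements satisfied.

Notice: 73 hours given; 72 required (73 ≥ 72). Satisfied.
Quorum: 8 present (interested managers count toward quorum); quorum is 7. Satisfied.
Vote: the compensation package for the chief executive requires four-fifths of the disinterested managers present (8 − 1 = 7). 4/5 of 7 = 5.60, rounded up to 6, so 6 affirmative votes are needed; 6 voted in favor. Satisfied.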